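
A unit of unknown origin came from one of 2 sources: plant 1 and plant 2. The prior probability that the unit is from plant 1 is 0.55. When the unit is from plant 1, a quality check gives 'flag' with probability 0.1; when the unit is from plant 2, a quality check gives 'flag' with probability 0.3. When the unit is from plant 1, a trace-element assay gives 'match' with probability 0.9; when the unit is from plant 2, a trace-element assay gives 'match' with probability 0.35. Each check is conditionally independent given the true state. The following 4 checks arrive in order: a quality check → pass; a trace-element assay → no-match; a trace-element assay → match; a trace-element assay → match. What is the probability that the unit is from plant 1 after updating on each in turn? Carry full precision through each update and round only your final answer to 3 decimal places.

0.615

Each posterior becomes the prior for the next update.
After a quality check='pass': P(plant 1) = 0.9·0.5500 / (0.9·0.5500 + 0.7·0.4500) ≈ 0.6111
After a trace-element assay='no-match': P(plant 1) = 0.1·0.6111 / (0.1·0.6111 + 0.65·0.3889) ≈ 0.1947
After a trace-element assay='match': P(plant 1) = 0.9·0.1947 / (0.9·0.1947 + 0.35·0.8053) ≈ 0.3833
After a trace-element assay='match': P(plant 1) = 0.9·0.3833 / (0.9·0.3833 + 0.35·0.6167) ≈ 0.6152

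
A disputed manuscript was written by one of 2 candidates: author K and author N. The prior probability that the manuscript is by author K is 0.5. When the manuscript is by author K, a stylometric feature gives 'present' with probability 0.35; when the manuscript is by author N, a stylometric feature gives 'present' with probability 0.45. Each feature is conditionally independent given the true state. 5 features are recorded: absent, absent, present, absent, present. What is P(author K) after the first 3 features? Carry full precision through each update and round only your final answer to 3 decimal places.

0.521

After 'absent': P(author K) = 0.65·0.5000 / (0.65·0.5000 + 0.55·0.5000) ≈ 0.5417
After 'absent': P(author K) = 0.65·0.5417 / (0.65·0.5417 + 0.55·0.4583) ≈ 0.5828
After 'present': P(author K) = 0.35·0.5828 / (0.35·0.5828 + 0.45·0.4172) ≈ 0.5207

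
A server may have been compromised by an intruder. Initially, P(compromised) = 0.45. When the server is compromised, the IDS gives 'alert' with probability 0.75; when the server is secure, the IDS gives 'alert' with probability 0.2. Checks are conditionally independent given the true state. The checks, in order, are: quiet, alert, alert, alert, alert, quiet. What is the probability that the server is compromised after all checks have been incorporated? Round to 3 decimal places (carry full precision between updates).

After 'quiet': P(compromised) = 0.25·0.4500 / (0.25·0.4500 + 0.8·0.5500) ≈ 0.2036
After 'alert': P(compromised) = 0.75·0.2036 / (0.75·0.2036 + 0.2·0.7964) ≈ 0.4895
After 'alert': P(compromised) = 0.75·0.4895 / (0.75·0.4895 + 0.2·0.5105) ≈ 0.7824
After 'alert': P(compromised) = 0.75·0.7824 / (0.75·0.7824 + 0.2·0.2176) ≈ 0.9310
After 'alert': P(compromised) = 0.75·0.9310 / (0.75·0.9310 + 0.2·0.0690) ≈ 0.9806
After 'quiet': P(compromised) = 0.25·0.9806 / (0.25·0.9806 + 0.8·0.0194) ≈ 0.9405

0.940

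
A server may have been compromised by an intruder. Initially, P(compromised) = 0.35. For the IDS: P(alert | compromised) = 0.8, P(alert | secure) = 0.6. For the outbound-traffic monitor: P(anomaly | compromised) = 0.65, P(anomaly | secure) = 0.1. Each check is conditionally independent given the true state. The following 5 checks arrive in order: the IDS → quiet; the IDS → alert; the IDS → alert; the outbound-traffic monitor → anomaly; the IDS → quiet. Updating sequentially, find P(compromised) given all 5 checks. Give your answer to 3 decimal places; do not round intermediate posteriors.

Each posterior becomes the prior for the next update.
After the IDS='quiet': P(compromised) = 0.2·0.3500 / (0.2·0.3500 + 0.4·0.6500) ≈ 0.2121
After the IDS='alert': P(compromised) = 0.8·0.2121 / (0.8·0.2121 + 0.6·0.7879) ≈ 0.2642
After the IDS='alert': P(compromised) = 0.8·0.2642 / (0.8·0.2642 + 0.6·0.7358) ≈ 0.3237
After the outbound-traffic monitor='anomaly': P(compromised) = 0.65·0.3237 / (0.65·0.3237 + 0.1·0.6763) ≈ 0.7568
After the IDS='quiet': P(compromised) = 0.2·0.7568 / (0.2·0.7568 + 0.4·0.2432) ≈ 0.6087

0.609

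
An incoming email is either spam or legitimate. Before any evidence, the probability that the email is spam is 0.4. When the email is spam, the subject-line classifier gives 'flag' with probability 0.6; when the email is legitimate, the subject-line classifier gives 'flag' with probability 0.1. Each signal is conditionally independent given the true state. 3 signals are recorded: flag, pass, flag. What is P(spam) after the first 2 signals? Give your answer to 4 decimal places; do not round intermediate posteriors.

After 'flag': P(spam) = 0.6·0.4000 / (0.6·0.4000 + 0.1·0.6000) ≈ 0.8000
After 'pass': P(spam) = 0.4·0.8000 / (0.4·0.8000 + 0.9·0.2000) ≈ 0.6400

0.6400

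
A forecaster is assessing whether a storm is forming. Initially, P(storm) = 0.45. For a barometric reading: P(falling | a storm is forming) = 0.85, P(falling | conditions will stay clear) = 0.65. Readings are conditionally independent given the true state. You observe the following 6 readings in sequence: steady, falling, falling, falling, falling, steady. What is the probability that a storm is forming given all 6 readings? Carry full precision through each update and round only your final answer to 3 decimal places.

0.305

After 'steady': P(storm) = 0.15·0.4500 / (0.15·0.4500 + 0.35·0.5500) ≈ 0.2596
After 'falling': P(storm) = 0.85·0.2596 / (0.85·0.2596 + 0.65·0.7404) ≈ 0.3144
After 'falling': P(storm) = 0.85·0.3144 / (0.85·0.3144 + 0.65·0.6856) ≈ 0.3749
After 'falling': P(storm) = 0.85·0.3749 / (0.85·0.3749 + 0.65·0.6251) ≈ 0.4395
After 'falling': P(storm) = 0.85·0.4395 / (0.85·0.4395 + 0.65·0.5605) ≈ 0.5063
After 'steady': P(storm) = 0.15·0.5063 / (0.15·0.5063 + 0.35·0.4937) ≈ 0.3053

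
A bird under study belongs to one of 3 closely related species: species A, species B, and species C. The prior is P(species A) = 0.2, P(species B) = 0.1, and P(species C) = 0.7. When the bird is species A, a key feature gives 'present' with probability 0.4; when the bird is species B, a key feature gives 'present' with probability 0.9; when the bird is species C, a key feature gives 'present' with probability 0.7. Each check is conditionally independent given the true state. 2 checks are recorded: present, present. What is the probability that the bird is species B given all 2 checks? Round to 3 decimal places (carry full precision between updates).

0.178

After 'present': normaliser = 0.4·0.2000 + 0.9·0.1000 + 0.7·0.7000; P(species A) ≈ 0.1212, P(species B) ≈ 0.1364, P(species C) ≈ 0.7424
After 'present': normaliser = 0.4·0.1212 + 0.9·0.1364 + 0.7·0.7424; P(species A) ≈ 0.0702, P(species B) ≈ 0.1776, P(species C) ≈ 0.7522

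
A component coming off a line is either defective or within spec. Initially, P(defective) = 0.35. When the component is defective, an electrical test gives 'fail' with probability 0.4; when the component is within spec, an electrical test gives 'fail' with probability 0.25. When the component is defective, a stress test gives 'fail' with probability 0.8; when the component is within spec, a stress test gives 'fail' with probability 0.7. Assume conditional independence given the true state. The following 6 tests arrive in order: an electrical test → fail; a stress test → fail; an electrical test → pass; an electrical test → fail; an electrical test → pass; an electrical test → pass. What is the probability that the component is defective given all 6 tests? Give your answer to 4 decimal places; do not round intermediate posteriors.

After an electrical test='fail': P(defective) = 0.4·0.3500 / (0.4·0.3500 + 0.25·0.6500) ≈ 0.4628
After a stress test='fail': P(defective) = 0.8·0.4628 / (0.8·0.4628 + 0.7·0.5372) ≈ 0.4961
After an electrical test='pass': P(defective) = 0.6·0.4961 / (0.6·0.4961 + 0.75·0.5039) ≈ 0.4406
After an electrical test='fail': P(defective) = 0.4·0.4406 / (0.4·0.4406 + 0.25·0.5594) ≈ 0.5576
After an electrical test='pass': P(defective) = 0.6·0.5576 / (0.6·0.5576 + 0.75·0.4424) ≈ 0.5021
After an electrical test='pass': P(defective) = 0.6·0.5021 / (0.6·0.5021 + 0.75·0.4979) ≈ 0.4465

0.4465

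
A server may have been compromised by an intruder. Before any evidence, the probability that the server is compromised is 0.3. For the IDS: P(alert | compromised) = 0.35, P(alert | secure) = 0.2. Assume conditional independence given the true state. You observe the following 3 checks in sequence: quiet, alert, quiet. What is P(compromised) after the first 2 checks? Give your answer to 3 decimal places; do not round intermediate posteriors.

0.379

After 'quiet': P(compromised) = 0.65·0.3000 / (0.65·0.3000 + 0.8·0.7000) ≈ 0.2583
After 'alert': P(compromised) = 0.35·0.2583 / (0.35·0.2583 + 0.2·0.7417) ≈ 0.3786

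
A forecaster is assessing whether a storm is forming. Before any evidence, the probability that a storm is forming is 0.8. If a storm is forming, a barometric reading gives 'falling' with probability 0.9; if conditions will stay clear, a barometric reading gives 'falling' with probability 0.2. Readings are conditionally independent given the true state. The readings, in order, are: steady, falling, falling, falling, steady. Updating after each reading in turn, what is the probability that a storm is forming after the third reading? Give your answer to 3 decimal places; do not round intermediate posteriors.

0.910

After 'steady': P(storm) = 0.1·0.8000 / (0.1·0.8000 + 0.8·0.2000) ≈ 0.3333
After 'falling': P(storm) = 0.9·0.3333 / (0.9·0.3333 + 0.2·0.6667) ≈ 0.6923
After 'falling': P(storm) = 0.9·0.6923 / (0.9·0.6923 + 0.2·0.3077) ≈ 0.9101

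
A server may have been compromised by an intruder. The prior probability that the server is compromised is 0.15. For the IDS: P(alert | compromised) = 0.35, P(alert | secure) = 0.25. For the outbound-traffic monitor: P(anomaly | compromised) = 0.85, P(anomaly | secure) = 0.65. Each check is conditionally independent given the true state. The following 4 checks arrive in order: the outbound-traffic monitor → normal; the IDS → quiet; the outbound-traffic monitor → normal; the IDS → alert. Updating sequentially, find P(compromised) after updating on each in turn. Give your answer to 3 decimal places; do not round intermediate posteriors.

0.038

After the outbound-traffic monitor='normal': P(compromised) = 0.15·0.1500 / (0.15·0.1500 + 0.35·0.8500) ≈ 0.0703
After the IDS='quiet': P(compromised) = 0.65·0.0703 / (0.65·0.0703 + 0.75·0.9297) ≈ 0.0615
After the outbound-traffic monitor='normal': P(compromised) = 0.15·0.0615 / (0.15·0.0615 + 0.35·0.9385) ≈ 0.0273
After the IDS='alert': P(compromised) = 0.35·0.0273 / (0.35·0.0273 + 0.25·0.9727) ≈ 0.0378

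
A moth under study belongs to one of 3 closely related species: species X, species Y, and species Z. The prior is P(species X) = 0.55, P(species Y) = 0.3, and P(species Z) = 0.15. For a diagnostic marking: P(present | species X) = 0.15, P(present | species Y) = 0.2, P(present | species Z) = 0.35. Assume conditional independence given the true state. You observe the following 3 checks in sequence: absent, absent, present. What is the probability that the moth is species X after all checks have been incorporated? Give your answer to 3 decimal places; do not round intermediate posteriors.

Apply Bayes' rule sequentially, carrying P(species X) forward.
After 'absent': normaliser = 0.85·0.5500 + 0.8·0.3000 + 0.65·0.1500; P(species X) ≈ 0.5807, P(species Y) ≈ 0.2981, P(species Z) ≈ 0.1211
After 'absent': normaliser = 0.85·0.5807 + 0.8·0.2981 + 0.65·0.1211; P(species X) ≈ 0.6088, P(species Y) ≈ 0.2941, P(species Z) ≈ 0.0971
After 'present': normaliser = 0.15·0.6088 + 0.2·0.2941 + 0.35·0.0971; P(species X) ≈ 0.4959, P(species Y) ≈ 0.3195, P(species Z) ≈ 0.1846

0.496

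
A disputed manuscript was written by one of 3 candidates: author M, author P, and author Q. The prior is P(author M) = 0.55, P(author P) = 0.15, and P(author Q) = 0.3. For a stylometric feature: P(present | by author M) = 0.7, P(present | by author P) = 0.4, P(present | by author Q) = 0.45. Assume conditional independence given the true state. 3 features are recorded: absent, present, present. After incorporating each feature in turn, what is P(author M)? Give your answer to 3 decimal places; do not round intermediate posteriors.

After 'absent': normaliser = 0.3·0.5500 + 0.6·0.1500 + 0.55·0.3000; P(author M) ≈ 0.3929, P(author P) ≈ 0.2143, P(author Q) ≈ 0.3929
After 'present': normaliser = 0.7·0.3929 + 0.4·0.2143 + 0.45·0.3929; P(author M) ≈ 0.5116, P(author P) ≈ 0.1595, P(author Q) ≈ 0.3289
After 'present': normaliser = 0.7·0.5116 + 0.4·0.1595 + 0.45·0.3289; P(author M) ≈ 0.6284, P(author P) ≈ 0.1119, P(author Q) ≈ 0.2597

0.628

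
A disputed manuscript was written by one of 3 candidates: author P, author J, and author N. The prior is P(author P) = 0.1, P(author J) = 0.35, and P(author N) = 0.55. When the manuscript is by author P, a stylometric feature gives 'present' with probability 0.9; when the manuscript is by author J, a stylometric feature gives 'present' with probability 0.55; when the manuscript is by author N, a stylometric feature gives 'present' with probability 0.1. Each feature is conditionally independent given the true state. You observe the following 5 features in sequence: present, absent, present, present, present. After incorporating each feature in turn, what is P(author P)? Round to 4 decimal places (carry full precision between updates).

After 'present': normaliser = 0.9·0.1000 + 0.55·0.3500 + 0.1·0.5500; P(author P) ≈ 0.2667, P(author J) ≈ 0.5704, P(author N) ≈ 0.1630
After 'absent': normaliser = 0.1·0.2667 + 0.45·0.5704 + 0.9·0.1630; P(author P) ≈ 0.0620, P(author J) ≈ 0.5969, P(author N) ≈ 0.3411
After 'present': normaliser = 0.9·0.0620 + 0.55·0.5969 + 0.1·0.3411; P(author P) ≈ 0.1335, P(author J) ≈ 0.7850, P(author N) ≈ 0.0816
After 'present': normaliser = 0.9·0.1335 + 0.55·0.7850 + 0.1·0.0816; P(author P) ≈ 0.2145, P(author J) ≈ 0.7710, P(author N) ≈ 0.0146
After 'present': normaliser = 0.9·0.2145 + 0.55·0.7710 + 0.1·0.0146; P(author P) ≈ 0.3121, P(author J) ≈ 0.6856, P(author N) ≈ 0.0024

0.3121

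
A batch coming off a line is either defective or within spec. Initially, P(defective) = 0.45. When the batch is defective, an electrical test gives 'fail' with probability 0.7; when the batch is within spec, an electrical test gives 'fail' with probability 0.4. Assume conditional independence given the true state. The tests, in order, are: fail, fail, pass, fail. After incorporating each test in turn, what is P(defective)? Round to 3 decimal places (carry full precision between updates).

0.687

After 'fail': P(defective) = 0.7·0.4500 / (0.7·0.4500 + 0.4·0.5500) ≈ 0.5888
After 'fail': P(defective) = 0.7·0.5888 / (0.7·0.5888 + 0.4·0.4112) ≈ 0.7147
After 'pass': P(defective) = 0.3·0.7147 / (0.3·0.7147 + 0.6·0.2853) ≈ 0.5561
After 'fail': P(defective) = 0.7·0.5561 / (0.7·0.5561 + 0.4·0.4439) ≈ 0.6868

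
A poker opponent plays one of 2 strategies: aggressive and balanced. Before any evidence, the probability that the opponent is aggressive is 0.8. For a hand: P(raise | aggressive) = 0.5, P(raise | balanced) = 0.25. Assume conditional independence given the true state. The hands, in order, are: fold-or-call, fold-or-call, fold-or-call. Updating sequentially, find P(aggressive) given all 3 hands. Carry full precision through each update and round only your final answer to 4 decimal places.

0.5424

Each posterior becomes the prior for the next update.
After 'fold-or-call': P(aggressive) = 0.5·0.8000 / (0.5·0.8000 + 0.75·0.2000) ≈ 0.7273
After 'fold-or-call': P(aggressive) = 0.5·0.7273 / (0.5·0.7273 + 0.75·0.2727) ≈ 0.6400
After 'fold-or-call': P(aggressive) = 0.5·0.6400 / (0.5·0.6400 + 0.75·0.3600) ≈ 0.5424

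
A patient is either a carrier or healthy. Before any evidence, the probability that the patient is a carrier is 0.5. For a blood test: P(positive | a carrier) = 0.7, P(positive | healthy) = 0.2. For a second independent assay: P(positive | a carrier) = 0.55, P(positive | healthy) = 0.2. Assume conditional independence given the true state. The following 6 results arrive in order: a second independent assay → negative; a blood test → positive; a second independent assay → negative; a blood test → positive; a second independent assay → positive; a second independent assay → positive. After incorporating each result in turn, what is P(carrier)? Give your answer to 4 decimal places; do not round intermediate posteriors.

0.9670

Each posterior becomes the prior for the next update.
After a second independent assay='negative': P(carrier) = 0.45·0.5000 / (0.45·0.5000 + 0.8·0.5000) ≈ 0.3600
After a blood test='positive': P(carrier) = 0.7·0.3600 / (0.7·0.3600 + 0.2·0.6400) ≈ 0.6632
After a second independent assay='negative': P(carrier) = 0.45·0.6632 / (0.45·0.6632 + 0.8·0.3368) ≈ 0.5255
After a blood test='positive': P(carrier) = 0.7·0.5255 / (0.7·0.5255 + 0.2·0.4745) ≈ 0.7949
After a second independent assay='positive': P(carrier) = 0.55·0.7949 / (0.55·0.7949 + 0.2·0.2051) ≈ 0.9142
After a second independent assay='positive': P(carrier) = 0.55·0.9142 / (0.55·0.9142 + 0.2·0.0858) ≈ 0.9670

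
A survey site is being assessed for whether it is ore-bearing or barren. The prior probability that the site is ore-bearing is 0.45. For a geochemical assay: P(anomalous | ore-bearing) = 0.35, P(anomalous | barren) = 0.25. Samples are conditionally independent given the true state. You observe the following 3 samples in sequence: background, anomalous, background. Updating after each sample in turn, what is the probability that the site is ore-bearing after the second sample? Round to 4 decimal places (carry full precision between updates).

After 'background': P(ore) = 0.65·0.4500 / (0.65·0.4500 + 0.75·0.5500) ≈ 0.4149
After 'anomalous': P(ore) = 0.35·0.4149 / (0.35·0.4149 + 0.25·0.5851) ≈ 0.4982

0.4982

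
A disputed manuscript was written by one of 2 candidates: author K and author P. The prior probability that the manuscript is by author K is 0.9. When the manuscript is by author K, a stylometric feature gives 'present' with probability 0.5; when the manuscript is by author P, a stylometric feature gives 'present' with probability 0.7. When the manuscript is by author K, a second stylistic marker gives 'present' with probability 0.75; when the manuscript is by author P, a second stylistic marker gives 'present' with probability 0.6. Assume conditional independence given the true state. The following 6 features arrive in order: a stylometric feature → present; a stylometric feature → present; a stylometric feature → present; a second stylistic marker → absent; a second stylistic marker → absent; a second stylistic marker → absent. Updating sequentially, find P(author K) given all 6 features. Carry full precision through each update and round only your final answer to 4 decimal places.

Apply Bayes' rule sequentially, carrying P(author K) forward.
After a stylometric feature='present': P(author K) = 0.5·0.9000 / (0.5·0.9000 + 0.7·0.1000) ≈ 0.8654
After a stylometric feature='present': P(author K) = 0.5·0.8654 / (0.5·0.8654 + 0.7·0.1346) ≈ 0.8212
After a stylometric feature='present': P(author K) = 0.5·0.8212 / (0.5·0.8212 + 0.7·0.1788) ≈ 0.7663
After a second stylistic marker='absent': P(author K) = 0.25·0.7663 / (0.25·0.7663 + 0.4·0.2337) ≈ 0.6721
After a second stylistic marker='absent': P(author K) = 0.25·0.6721 / (0.25·0.6721 + 0.4·0.3279) ≈ 0.5616
After a second stylistic marker='absent': P(author K) = 0.25·0.5616 / (0.25·0.5616 + 0.4·0.4384) ≈ 0.4447

0.4447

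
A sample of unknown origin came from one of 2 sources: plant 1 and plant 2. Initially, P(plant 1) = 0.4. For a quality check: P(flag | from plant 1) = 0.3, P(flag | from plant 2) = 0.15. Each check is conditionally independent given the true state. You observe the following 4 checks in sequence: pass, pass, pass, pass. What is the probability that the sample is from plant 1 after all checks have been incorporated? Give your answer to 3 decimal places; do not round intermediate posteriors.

0.235

After 'pass': P(plant 1) = 0.7·0.4000 / (0.7·0.4000 + 0.85·0.6000) ≈ 0.3544
After 'pass': P(plant 1) = 0.7·0.3544 / (0.7·0.3544 + 0.85·0.6456) ≈ 0.3114
After 'pass': P(plant 1) = 0.7·0.3114 / (0.7·0.3114 + 0.85·0.6886) ≈ 0.2713
After 'pass': P(plant 1) = 0.7·0.2713 / (0.7·0.2713 + 0.85·0.7287) ≈ 0.2347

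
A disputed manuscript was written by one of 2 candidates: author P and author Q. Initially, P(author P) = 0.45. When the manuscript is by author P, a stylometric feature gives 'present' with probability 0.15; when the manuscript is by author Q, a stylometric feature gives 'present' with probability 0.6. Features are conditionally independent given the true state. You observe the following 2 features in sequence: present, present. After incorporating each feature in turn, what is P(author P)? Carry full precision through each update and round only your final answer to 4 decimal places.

After 'present': P(author P) = 0.15·0.4500 / (0.15·0.4500 + 0.6·0.5500) ≈ 0.1698
After 'present': P(author P) = 0.15·0.1698 / (0.15·0.1698 + 0.6·0.8302) ≈ 0.0486

0.0486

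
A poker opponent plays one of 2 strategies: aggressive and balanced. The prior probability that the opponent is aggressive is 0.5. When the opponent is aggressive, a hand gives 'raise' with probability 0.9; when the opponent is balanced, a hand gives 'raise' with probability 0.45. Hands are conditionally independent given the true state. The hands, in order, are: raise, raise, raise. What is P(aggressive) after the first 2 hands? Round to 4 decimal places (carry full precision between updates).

After 'raise': P(aggressive) = 0.9·0.5000 / (0.9·0.5000 + 0.45·0.5000) ≈ 0.6667
After 'raise': P(aggressive) = 0.9·0.6667 / (0.9·0.6667 + 0.45·0.3333) ≈ 0.8000

0.8000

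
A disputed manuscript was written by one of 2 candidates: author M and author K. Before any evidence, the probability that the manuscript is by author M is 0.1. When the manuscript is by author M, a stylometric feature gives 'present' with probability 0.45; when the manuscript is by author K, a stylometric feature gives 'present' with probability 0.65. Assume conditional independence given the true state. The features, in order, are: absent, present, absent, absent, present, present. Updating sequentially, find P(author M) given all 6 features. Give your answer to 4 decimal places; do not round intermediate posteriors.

0.1252

Each posterior becomes the prior for the next update.
After 'absent': P(author M) = 0.55·0.1000 / (0.55·0.1000 + 0.35·0.9000) ≈ 0.1486
After 'present': P(author M) = 0.45·0.1486 / (0.45·0.1486 + 0.65·0.8514) ≈ 0.1078
After 'absent': P(author M) = 0.55·0.1078 / (0.55·0.1078 + 0.35·0.8922) ≈ 0.1596
After 'absent': P(author M) = 0.55·0.1596 / (0.55·0.1596 + 0.35·0.8404) ≈ 0.2299
After 'present': P(author M) = 0.45·0.2299 / (0.45·0.2299 + 0.65·0.7701) ≈ 0.1713
After 'present': P(author M) = 0.45·0.1713 / (0.45·0.1713 + 0.65·0.8287) ≈ 0.1252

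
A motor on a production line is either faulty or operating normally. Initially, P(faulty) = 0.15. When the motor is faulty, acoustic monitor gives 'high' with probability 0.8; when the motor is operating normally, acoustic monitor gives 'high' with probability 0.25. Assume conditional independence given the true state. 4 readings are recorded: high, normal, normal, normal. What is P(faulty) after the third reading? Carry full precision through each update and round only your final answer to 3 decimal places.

0.039

Apply Bayes' rule sequentially, carrying P(faulty) forward.
After 'high': P(faulty) = 0.8·0.1500 / (0.8·0.1500 + 0.25·0.8500) ≈ 0.3609
After 'normal': P(faulty) = 0.2·0.3609 / (0.2·0.3609 + 0.75·0.6391) ≈ 0.1309
After 'normal': P(faulty) = 0.2·0.1309 / (0.2·0.1309 + 0.75·0.8691) ≈ 0.0386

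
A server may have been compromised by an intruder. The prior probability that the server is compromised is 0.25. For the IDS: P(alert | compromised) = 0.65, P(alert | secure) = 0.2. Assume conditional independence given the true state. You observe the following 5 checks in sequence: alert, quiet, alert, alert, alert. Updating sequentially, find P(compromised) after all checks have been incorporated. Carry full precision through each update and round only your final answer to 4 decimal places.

After 'alert': P(compromised) = 0.65·0.2500 / (0.65·0.2500 + 0.2·0.7500) ≈ 0.5200
After 'quiet': P(compromised) = 0.35·0.5200 / (0.35·0.5200 + 0.8·0.4800) ≈ 0.3216
After 'alert': P(compromised) = 0.65·0.3216 / (0.65·0.3216 + 0.2·0.6784) ≈ 0.6064
After 'alert': P(compromised) = 0.65·0.6064 / (0.65·0.6064 + 0.2·0.3936) ≈ 0.8335
After 'alert': P(compromised) = 0.65·0.8335 / (0.65·0.8335 + 0.2·0.1665) ≈ 0.9421

0.9421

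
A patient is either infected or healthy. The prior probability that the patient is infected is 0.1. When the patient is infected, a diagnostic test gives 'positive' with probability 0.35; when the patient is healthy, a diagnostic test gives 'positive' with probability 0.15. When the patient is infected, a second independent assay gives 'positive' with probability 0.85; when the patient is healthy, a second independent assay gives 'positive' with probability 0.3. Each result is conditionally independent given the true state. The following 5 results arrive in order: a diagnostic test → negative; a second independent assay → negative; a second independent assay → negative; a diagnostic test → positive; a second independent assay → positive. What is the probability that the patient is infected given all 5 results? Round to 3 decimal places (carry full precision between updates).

0.025

After a diagnostic test='negative': P(infected) = 0.65·0.1000 / (0.65·0.1000 + 0.85·0.9000) ≈ 0.0783
After a second independent assay='negative': P(infected) = 0.15·0.0783 / (0.15·0.0783 + 0.7·0.9217) ≈ 0.0179
After a second independent assay='negative': P(infected) = 0.15·0.0179 / (0.15·0.0179 + 0.7·0.9821) ≈ 0.0039
After a diagnostic test='positive': P(infected) = 0.35·0.0039 / (0.35·0.0039 + 0.15·0.9961) ≈ 0.0090
After a second independent assay='positive': P(infected) = 0.85·0.0090 / (0.85·0.0090 + 0.3·0.9910) ≈ 0.0251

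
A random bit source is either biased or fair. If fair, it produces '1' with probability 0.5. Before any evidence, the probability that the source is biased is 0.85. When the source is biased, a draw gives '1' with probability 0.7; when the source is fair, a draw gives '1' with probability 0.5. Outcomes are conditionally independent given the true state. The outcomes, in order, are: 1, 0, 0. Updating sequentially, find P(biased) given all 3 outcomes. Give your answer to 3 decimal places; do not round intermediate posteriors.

After '1': P(biased) = 0.7·0.8500 / (0.7·0.8500 + 0.5·0.1500) ≈ 0.8881
After '0': P(biased) = 0.3·0.8881 / (0.3·0.8881 + 0.5·0.1119) ≈ 0.8264
After '0': P(biased) = 0.3·0.8264 / (0.3·0.8264 + 0.5·0.1736) ≈ 0.7407

0.741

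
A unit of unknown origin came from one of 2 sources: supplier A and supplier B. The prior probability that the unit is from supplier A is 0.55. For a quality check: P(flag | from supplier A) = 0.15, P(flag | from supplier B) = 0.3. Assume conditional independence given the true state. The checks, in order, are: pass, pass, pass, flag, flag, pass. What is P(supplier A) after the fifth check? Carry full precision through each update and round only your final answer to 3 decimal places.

After 'pass': P(supplier A) = 0.85·0.5500 / (0.85·0.5500 + 0.7·0.4500) ≈ 0.5974
After 'pass': P(supplier A) = 0.85·0.5974 / (0.85·0.5974 + 0.7·0.4026) ≈ 0.6431
After 'pass': P(supplier A) = 0.85·0.6431 / (0.85·0.6431 + 0.7·0.3569) ≈ 0.6864
After 'flag': P(supplier A) = 0.15·0.6864 / (0.15·0.6864 + 0.3·0.3136) ≈ 0.5225
After 'flag': P(supplier A) = 0.15·0.5225 / (0.15·0.5225 + 0.3·0.4775) ≈ 0.3536

0.354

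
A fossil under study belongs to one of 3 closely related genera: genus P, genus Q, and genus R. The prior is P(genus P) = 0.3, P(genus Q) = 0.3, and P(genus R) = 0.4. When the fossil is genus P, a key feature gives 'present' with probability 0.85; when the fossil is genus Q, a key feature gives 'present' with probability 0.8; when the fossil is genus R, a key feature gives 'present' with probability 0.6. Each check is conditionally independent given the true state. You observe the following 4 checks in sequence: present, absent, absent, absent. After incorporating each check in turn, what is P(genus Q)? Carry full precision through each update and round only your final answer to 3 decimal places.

0.106

After 'present': normaliser = 0.85·0.3000 + 0.8·0.3000 + 0.6·0.4000; P(genus P) ≈ 0.3469, P(genus Q) ≈ 0.3265, P(genus R) ≈ 0.3265
After 'absent': normaliser = 0.15·0.3469 + 0.2·0.3265 + 0.4·0.3265; P(genus P) ≈ 0.2099, P(genus Q) ≈ 0.2634, P(genus R) ≈ 0.5267
After 'absent': normaliser = 0.15·0.2099 + 0.2·0.2634 + 0.4·0.5267; P(genus P) ≈ 0.1068, P(genus Q) ≈ 0.1786, P(genus R) ≈ 0.7146
After 'absent': normaliser = 0.15·0.1068 + 0.2·0.1786 + 0.4·0.7146; P(genus P) ≈ 0.0474, P(genus Q) ≈ 0.1058, P(genus R) ≈ 0.8467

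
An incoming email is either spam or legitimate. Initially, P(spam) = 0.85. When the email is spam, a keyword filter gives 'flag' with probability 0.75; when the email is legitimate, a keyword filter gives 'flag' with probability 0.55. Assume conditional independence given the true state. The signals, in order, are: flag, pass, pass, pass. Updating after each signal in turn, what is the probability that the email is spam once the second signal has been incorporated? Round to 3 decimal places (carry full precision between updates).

Each posterior becomes the prior for the next update.
After 'flag': P(spam) = 0.75·0.8500 / (0.75·0.8500 + 0.55·0.1500) ≈ 0.8854
After 'pass': P(spam) = 0.25·0.8854 / (0.25·0.8854 + 0.45·0.1146) ≈ 0.8111

0.811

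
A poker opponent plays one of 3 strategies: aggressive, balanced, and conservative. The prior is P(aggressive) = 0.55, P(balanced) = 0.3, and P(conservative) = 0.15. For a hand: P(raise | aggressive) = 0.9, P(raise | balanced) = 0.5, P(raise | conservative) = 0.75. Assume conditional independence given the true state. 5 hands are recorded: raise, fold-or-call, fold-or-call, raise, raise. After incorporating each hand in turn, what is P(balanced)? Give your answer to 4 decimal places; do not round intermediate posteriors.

After 'raise': normaliser = 0.9·0.5500 + 0.5·0.3000 + 0.75·0.1500; P(aggressive) ≈ 0.6535, P(balanced) ≈ 0.1980, P(conservative) ≈ 0.1485
After 'fold-or-call': normaliser = 0.1·0.6535 + 0.5·0.1980 + 0.25·0.1485; P(aggressive) ≈ 0.3243, P(balanced) ≈ 0.4914, P(conservative) ≈ 0.1843
After 'fold-or-call': normaliser = 0.1·0.3243 + 0.5·0.4914 + 0.25·0.1843; P(aggressive) ≈ 0.1000, P(balanced) ≈ 0.7579, P(conservative) ≈ 0.1421
After 'raise': normaliser = 0.9·0.1000 + 0.5·0.7579 + 0.75·0.1421; P(aggressive) ≈ 0.1564, P(balanced) ≈ 0.6584, P(conservative) ≈ 0.1852
After 'raise': normaliser = 0.9·0.1564 + 0.5·0.6584 + 0.75·0.1852; P(aggressive) ≈ 0.2312, P(balanced) ≈ 0.5407, P(conservative) ≈ 0.2281

0.5407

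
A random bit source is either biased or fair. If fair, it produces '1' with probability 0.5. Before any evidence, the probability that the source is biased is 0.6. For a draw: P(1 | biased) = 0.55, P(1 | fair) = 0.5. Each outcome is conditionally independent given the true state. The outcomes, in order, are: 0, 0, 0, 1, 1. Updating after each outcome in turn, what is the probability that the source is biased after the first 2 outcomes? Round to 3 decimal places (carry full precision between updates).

After '0': P(biased) = 0.45·0.6000 / (0.45·0.6000 + 0.5·0.4000) ≈ 0.5745
After '0': P(biased) = 0.45·0.5745 / (0.45·0.5745 + 0.5·0.4255) ≈ 0.5485

0.549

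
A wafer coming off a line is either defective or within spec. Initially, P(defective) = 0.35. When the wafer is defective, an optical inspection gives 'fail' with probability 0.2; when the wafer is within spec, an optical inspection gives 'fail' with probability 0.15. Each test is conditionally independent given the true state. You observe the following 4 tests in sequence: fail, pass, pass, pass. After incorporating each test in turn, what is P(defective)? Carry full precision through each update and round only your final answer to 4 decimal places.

Each posterior becomes the prior for the next update.
After 'fail': P(defective) = 0.2·0.3500 / (0.2·0.3500 + 0.15·0.6500) ≈ 0.4179
After 'pass': P(defective) = 0.8·0.4179 / (0.8·0.4179 + 0.85·0.5821) ≈ 0.4032
After 'pass': P(defective) = 0.8·0.4032 / (0.8·0.4032 + 0.85·0.5968) ≈ 0.3887
After 'pass': P(defective) = 0.8·0.3887 / (0.8·0.3887 + 0.85·0.6113) ≈ 0.3744

0.3744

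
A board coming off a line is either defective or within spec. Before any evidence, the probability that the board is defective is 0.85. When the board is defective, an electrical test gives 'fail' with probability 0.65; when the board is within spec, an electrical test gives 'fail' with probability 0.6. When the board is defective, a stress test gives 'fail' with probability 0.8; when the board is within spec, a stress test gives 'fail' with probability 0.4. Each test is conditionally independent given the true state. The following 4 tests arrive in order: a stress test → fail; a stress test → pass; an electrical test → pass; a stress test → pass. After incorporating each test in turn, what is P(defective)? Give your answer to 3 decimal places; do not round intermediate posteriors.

0.524

After a stress test='fail': P(defective) = 0.8·0.8500 / (0.8·0.8500 + 0.4·0.1500) ≈ 0.9189
After a stress test='pass': P(defective) = 0.2·0.9189 / (0.2·0.9189 + 0.6·0.0811) ≈ 0.7907
After an electrical test='pass': P(defective) = 0.35·0.7907 / (0.35·0.7907 + 0.4·0.2093) ≈ 0.7677
After a stress test='pass': P(defective) = 0.2·0.7677 / (0.2·0.7677 + 0.6·0.2323) ≈ 0.5242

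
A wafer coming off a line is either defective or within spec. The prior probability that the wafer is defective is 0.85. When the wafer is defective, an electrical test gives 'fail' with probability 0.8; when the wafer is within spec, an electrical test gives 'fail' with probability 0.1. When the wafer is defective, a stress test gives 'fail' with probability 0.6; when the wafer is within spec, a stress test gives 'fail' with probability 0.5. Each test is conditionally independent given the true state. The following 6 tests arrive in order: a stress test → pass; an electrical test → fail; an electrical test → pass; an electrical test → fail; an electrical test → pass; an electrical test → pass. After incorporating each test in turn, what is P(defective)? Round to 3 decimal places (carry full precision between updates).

After a stress test='pass': P(defective) = 0.4·0.8500 / (0.4·0.8500 + 0.5·0.1500) ≈ 0.8193
After an electrical test='fail': P(defective) = 0.8·0.8193 / (0.8·0.8193 + 0.1·0.1807) ≈ 0.9732
After an electrical test='pass': P(defective) = 0.2·0.9732 / (0.2·0.9732 + 0.9·0.0268) ≈ 0.8896
After an electrical test='fail': P(defective) = 0.8·0.8896 / (0.8·0.8896 + 0.1·0.1104) ≈ 0.9847
After an electrical test='pass': P(defective) = 0.2·0.9847 / (0.2·0.9847 + 0.9·0.0153) ≈ 0.9348
After an electrical test='pass': P(defective) = 0.2·0.9348 / (0.2·0.9348 + 0.9·0.0652) ≈ 0.7610

0.761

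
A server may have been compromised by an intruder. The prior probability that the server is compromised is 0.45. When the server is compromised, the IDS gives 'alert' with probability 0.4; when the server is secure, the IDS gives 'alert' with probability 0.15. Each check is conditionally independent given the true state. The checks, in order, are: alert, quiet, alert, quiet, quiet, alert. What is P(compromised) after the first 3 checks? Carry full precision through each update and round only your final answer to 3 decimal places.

After 'alert': P(compromised) = 0.4·0.4500 / (0.4·0.4500 + 0.15·0.5500) ≈ 0.6857
After 'quiet': P(compromised) = 0.6·0.6857 / (0.6·0.6857 + 0.85·0.3143) ≈ 0.6063
After 'alert': P(compromised) = 0.4·0.6063 / (0.4·0.6063 + 0.15·0.3937) ≈ 0.8042

0.804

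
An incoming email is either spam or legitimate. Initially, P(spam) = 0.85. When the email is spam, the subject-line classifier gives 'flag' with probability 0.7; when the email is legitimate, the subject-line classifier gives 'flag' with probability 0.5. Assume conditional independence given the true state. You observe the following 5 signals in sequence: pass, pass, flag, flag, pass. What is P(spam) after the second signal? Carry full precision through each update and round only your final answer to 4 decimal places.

After 'pass': P(spam) = 0.3·0.8500 / (0.3·0.8500 + 0.5·0.1500) ≈ 0.7727
After 'pass': P(spam) = 0.3·0.7727 / (0.3·0.7727 + 0.5·0.2273) ≈ 0.6711

0.6711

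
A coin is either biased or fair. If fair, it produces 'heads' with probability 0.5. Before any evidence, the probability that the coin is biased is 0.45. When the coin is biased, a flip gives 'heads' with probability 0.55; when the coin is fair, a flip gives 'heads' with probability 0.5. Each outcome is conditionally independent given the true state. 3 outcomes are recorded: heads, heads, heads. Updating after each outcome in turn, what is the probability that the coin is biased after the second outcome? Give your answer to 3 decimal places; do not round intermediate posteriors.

Each posterior becomes the prior for the next update.
After 'heads': P(biased) = 0.55·0.4500 / (0.55·0.4500 + 0.5·0.5500) ≈ 0.4737
After 'heads': P(biased) = 0.55·0.4737 / (0.55·0.4737 + 0.5·0.5263) ≈ 0.4975

0.497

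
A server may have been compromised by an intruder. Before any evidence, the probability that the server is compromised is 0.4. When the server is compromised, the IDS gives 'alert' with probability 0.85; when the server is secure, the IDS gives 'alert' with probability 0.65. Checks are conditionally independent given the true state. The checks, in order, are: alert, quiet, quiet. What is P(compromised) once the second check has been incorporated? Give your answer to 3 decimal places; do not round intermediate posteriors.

After 'alert': P(compromised) = 0.85·0.4000 / (0.85·0.4000 + 0.65·0.6000) ≈ 0.4658
After 'quiet': P(compromised) = 0.15·0.4658 / (0.15·0.4658 + 0.35·0.5342) ≈ 0.2720

0.272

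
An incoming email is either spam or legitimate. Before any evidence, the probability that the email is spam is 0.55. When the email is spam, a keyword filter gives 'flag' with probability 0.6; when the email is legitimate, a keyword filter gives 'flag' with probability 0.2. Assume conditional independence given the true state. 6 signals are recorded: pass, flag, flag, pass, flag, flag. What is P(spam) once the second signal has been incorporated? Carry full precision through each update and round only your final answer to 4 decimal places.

Each posterior becomes the prior for the next update.
After 'pass': P(spam) = 0.4·0.5500 / (0.4·0.5500 + 0.8·0.4500) ≈ 0.3793
After 'flag': P(spam) = 0.6·0.3793 / (0.6·0.3793 + 0.2·0.6207) ≈ 0.6471

0.6471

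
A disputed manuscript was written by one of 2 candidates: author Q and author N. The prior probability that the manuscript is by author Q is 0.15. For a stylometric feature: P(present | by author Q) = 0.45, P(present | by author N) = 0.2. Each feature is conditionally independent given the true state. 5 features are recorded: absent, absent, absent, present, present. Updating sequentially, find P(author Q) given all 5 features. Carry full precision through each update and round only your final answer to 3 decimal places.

0.225

After 'absent': P(author Q) = 0.55·0.1500 / (0.55·0.1500 + 0.8·0.8500) ≈ 0.1082
After 'absent': P(author Q) = 0.55·0.1082 / (0.55·0.1082 + 0.8·0.8918) ≈ 0.0770
After 'absent': P(author Q) = 0.55·0.0770 / (0.55·0.0770 + 0.8·0.9230) ≈ 0.0542
After 'present': P(author Q) = 0.45·0.0542 / (0.45·0.0542 + 0.2·0.9458) ≈ 0.1143
After 'present': P(author Q) = 0.45·0.1143 / (0.45·0.1143 + 0.2·0.8857) ≈ 0.2250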